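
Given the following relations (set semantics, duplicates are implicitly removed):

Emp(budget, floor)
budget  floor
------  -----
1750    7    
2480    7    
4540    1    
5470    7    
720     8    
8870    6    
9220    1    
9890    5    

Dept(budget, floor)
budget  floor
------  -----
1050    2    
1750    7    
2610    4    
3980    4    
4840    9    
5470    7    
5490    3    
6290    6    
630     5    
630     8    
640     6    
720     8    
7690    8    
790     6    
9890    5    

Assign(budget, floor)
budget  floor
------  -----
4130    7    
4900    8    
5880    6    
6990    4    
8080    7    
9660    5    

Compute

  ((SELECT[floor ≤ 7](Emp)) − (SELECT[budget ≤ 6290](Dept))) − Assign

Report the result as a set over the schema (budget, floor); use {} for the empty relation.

{(2480, 7), (4540, 1), (8870, 6), (9220, 1), (9890, 5)}

Apply σ_{floor ≤ 7}; surviving tuples: {(1750, 7), (2480, 7), (4540, 1), (5470, 7), (8870, 6), (9220, 1), (9890, 5)}
Apply σ_{budget ≤ 6290}; surviving tuples: {(1050, 2), (1750, 7), (2610, 4), (3980, 4), (4840, 9), (5470, 7), (5490, 3), (6290, 6), (630, 5), (630, 8), (640, 6), (720, 8), (790, 6)}
Difference: {(1750, 7), (2480, 7), (4540, 1), (5470, 7), (8870, 6), (9220, 1), (9890, 5)} with {(1050, 2), (1750, 7), (2610, 4), (3980, 4), (4840, 9), (5470, 7), (5490, 3), (6290, 6), (630, 5), (630, 8), (640, 6), (720, 8), (790, 6)} → {(2480, 7), (4540, 1), (8870, 6), (9220, 1), (9890, 5)}
Difference: {(2480, 7), (4540, 1), (8870, 6), (9220, 1), (9890, 5)} with {(4130, 7), (4900, 8), (5880, 6), (6990, 4), (8080, 7), (9660, 5)} → {(2480, 7), (4540, 1), (8870, 6), (9220, 1), (9890, 5)}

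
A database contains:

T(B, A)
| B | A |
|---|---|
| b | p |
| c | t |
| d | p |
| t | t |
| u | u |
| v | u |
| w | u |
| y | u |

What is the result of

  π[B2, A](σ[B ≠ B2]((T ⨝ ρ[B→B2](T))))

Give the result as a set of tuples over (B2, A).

ρ[B→B2]: schema becomes (B2, A); tuples unchanged.
Joining T and ρ[B→B2](T) on A yields {(b, p, b), (b, p, d), (c, t, c), (c, t, t), (d, p, b), (d, p, d), (t, t, c), (t, t, t), (u, u, u), (u, u, v), (u, u, w), (u, u, y), (v, u, u), (v, u, v), (v, u, w), (v, u, y), (w, u, u), (w, u, v), (w, u, w), (w, u, y), (y, u, u), (y, u, v), (y, u, w), (y, u, y)}.
σ[B ≠ B2]: keep tuples satisfying B ≠ B2 → {(b, p, d), (c, t, t), (d, p, b), (t, t, c), (u, u, v), (u, u, w), (u, u, y), (v, u, u), (v, u, w), (v, u, y), (w, u, u), (w, u, v), (w, u, y), (y, u, u), (y, u, v), (y, u, w)}
π[B2, A]: project onto (B2, A) (8 duplicate(s) eliminated) → {(b, p), (c, t), (d, p), (t, t), (u, u), (v, u), (w, u), (y, u)}

{(b, p), (c, t), (d, p), (t, t), (u, u), (v, u), (w, u), (y, u)}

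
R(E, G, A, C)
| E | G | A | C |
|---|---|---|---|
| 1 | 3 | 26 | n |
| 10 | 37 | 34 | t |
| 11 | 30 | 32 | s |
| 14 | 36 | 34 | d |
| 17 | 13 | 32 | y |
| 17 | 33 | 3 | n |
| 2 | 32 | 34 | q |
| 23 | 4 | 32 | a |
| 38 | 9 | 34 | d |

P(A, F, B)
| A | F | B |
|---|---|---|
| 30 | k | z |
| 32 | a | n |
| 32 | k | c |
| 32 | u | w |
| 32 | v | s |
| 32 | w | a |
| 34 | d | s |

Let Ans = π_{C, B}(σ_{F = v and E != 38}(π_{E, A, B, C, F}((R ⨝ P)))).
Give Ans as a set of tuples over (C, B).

{(a, s), (s, s), (y, s)}

Natural join on A: {(10, 37, 34, t, d, s), (11, 30, 32, s, a, n), (11, 30, 32, s, k, c), (11, 30, 32, s, u, w), (11, 30, 32, s, v, s), (11, 30, 32, s, w, a), (14, 36, 34, d, d, s), (17, 13, 32, y, a, n), (17, 13, 32, y, k, c), (17, 13, 32, y, u, w), (17, 13, 32, y, v, s), (17, 13, 32, y, w, a), (2, 32, 34, q, d, s), (23, 4, 32, a, a, n), (23, 4, 32, a, k, c), (23, 4, 32, a, u, w), (23, 4, 32, a, v, s), (23, 4, 32, a, w, a), (38, 9, 34, d, d, s)}
π[E, A, B, C, F]: project onto (E, A, B, C, F) → {(10, 34, s, t, d), (11, 32, a, s, w), (11, 32, c, s, k), (11, 32, n, s, a), (11, 32, s, s, v), (11, 32, w, s, u), (14, 34, s, d, d), (17, 32, a, y, w), (17, 32, c, y, k), (17, 32, n, y, a), (17, 32, s, y, v), (17, 32, w, y, u), (2, 34, s, q, d), (23, 32, a, a, w), (23, 32, c, a, k), (23, 32, n, a, a), (23, 32, s, a, v), (23, 32, w, a, u), (38, 34, s, d, d)}
Selection F = v and E != 38: {(11, 32, s, s, v), (17, 32, s, y, v), (23, 32, s, a, v)}
π[C, B]: project onto (C, B) → {(a, s), (s, s), (y, s)}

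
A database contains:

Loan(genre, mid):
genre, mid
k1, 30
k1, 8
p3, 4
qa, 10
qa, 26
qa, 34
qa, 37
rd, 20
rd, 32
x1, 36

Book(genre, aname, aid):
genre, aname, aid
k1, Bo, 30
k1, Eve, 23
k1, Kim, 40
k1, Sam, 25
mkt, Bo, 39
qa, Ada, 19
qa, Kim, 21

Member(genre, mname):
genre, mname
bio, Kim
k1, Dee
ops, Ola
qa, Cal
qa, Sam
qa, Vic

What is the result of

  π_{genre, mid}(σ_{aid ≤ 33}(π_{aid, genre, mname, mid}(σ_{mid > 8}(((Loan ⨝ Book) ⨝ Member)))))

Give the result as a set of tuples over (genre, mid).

{(k1, 30), (qa, 10), (qa, 26), (qa, 34), (qa, 37)}

Joining Loan and Book on genre yields {(k1, 30, Bo, 30), (k1, 30, Eve, 23), (k1, 30, Kim, 40), (k1, 30, Sam, 25), (k1, 8, Bo, 30), (k1, 8, Eve, 23), (k1, 8, Kim, 40), (k1, 8, Sam, 25), (qa, 10, Ada, 19), (qa, 10, Kim, 21), (qa, 26, Ada, 19), (qa, 26, Kim, 21), (qa, 34, Ada, 19), (qa, 34, Kim, 21), (qa, 37, Ada, 19), (qa, 37, Kim, 21)}.
Joining (Loan ⨝ Book) and Member on genre yields {(k1, 30, Bo, 30, Dee), (k1, 30, Eve, 23, Dee), (k1, 30, Kim, 40, Dee), (k1, 30, Sam, 25, Dee), (k1, 8, Bo, 30, Dee), (k1, 8, Eve, 23, Dee), (k1, 8, Kim, 40, Dee), (k1, 8, Sam, 25, Dee), (qa, 10, Ada, 19, Cal), (qa, 10, Ada, 19, Sam), (qa, 10, Ada, 19, Vic), (qa, 10, Kim, 21, Cal), (qa, 10, Kim, 21, Sam), (qa, 10, Kim, 21, Vic), (qa, 26, Ada, 19, Cal), (qa, 26, Ada, 19, Sam), (qa, 26, Ada, 19, Vic), (qa, 26, Kim, 21, Cal), (qa, 26, Kim, 21, Sam), (qa, 26, Kim, 21, Vic), (qa, 34, Ada, 19, Cal), (qa, 34, Ada, 19, Sam), (qa, 34, Ada, 19, Vic), (qa, 34, Kim, 21, Cal), (qa, 34, Kim, 21, Sam), (qa, 34, Kim, 21, Vic), (qa, 37, Ada, 19, Cal), (qa, 37, Ada, 19, Sam), (qa, 37, Ada, 19, Vic), (qa, 37, Kim, 21, Cal), (qa, 37, Kim, 21, Sam), (qa, 37, Kim, 21, Vic)}.
Apply σ_{mid > 8}; surviving tuples: {(k1, 30, Bo, 30, Dee), (k1, 30, Eve, 23, Dee), (k1, 30, Kim, 40, Dee), (k1, 30, Sam, 25, Dee), (qa, 10, Ada, 19, Cal), (qa, 10, Ada, 19, Sam), (qa, 10, Ada, 19, Vic), (qa, 10, Kim, 21, Cal), (qa, 10, Kim, 21, Sam), (qa, 10, Kim, 21, Vic), (qa, 26, Ada, 19, Cal), (qa, 26, Ada, 19, Sam), (qa, 26, Ada, 19, Vic), (qa, 26, Kim, 21, Cal), (qa, 26, Kim, 21, Sam), (qa, 26, Kim, 21, Vic), (qa, 34, Ada, 19, Cal), (qa, 34, Ada, 19, Sam), (qa, 34, Ada, 19, Vic), (qa, 34, Kim, 21, Cal), (qa, 34, Kim, 21, Sam), (qa, 34, Kim, 21, Vic), (qa, 37, Ada, 19, Cal), (qa, 37, Ada, 19, Sam), (qa, 37, Ada, 19, Vic), (qa, 37, Kim, 21, Cal), (qa, 37, Kim, 21, Sam), (qa, 37, Kim, 21, Vic)}
π_{aid, genre, mname, mid} gives {(19, qa, Cal, 10), (19, qa, Cal, 26), (19, qa, Cal, 34), (19, qa, Cal, 37), (19, qa, Sam, 10), (19, qa, Sam, 26), (19, qa, Sam, 34), (19, qa, Sam, 37), (19, qa, Vic, 10), (19, qa, Vic, 26), (19, qa, Vic, 34), (19, qa, Vic, 37), (21, qa, Cal, 10), (21, qa, Cal, 26), (21, qa, Cal, 34), (21, qa, Cal, 37), (21, qa, Sam, 10), (21, qa, Sam, 26), (21, qa, Sam, 34), (21, qa, Sam, 37), (21, qa, Vic, 10), (21, qa, Vic, 26), (21, qa, Vic, 34), (21, qa, Vic, 37), (23, k1, Dee, 30), (25, k1, Dee, 30), (30, k1, Dee, 30), (40, k1, Dee, 30)}.
Apply σ_{aid ≤ 33}; surviving tuples: {(19, qa, Cal, 10), (19, qa, Cal, 26), (19, qa, Cal, 34), (19, qa, Cal, 37), (19, qa, Sam, 10), (19, qa, Sam, 26), (19, qa, Sam, 34), (19, qa, Sam, 37), (19, qa, Vic, 10), (19, qa, Vic, 26), (19, qa, Vic, 34), (19, qa, Vic, 37), (21, qa, Cal, 10), (21, qa, Cal, 26), (21, qa, Cal, 34), (21, qa, Cal, 37), (21, qa, Sam, 10), (21, qa, Sam, 26), (21, qa, Sam, 34), (21, qa, Sam, 37), (21, qa, Vic, 10), (21, qa, Vic, 26), (21, qa, Vic, 34), (21, qa, Vic, 37), (23, k1, Dee, 30), (25, k1, Dee, 30), (30, k1, Dee, 30)}
π_{genre, mid} gives {(k1, 30), (qa, 10), (qa, 26), (qa, 34), (qa, 37)} (22 duplicate(s) eliminated).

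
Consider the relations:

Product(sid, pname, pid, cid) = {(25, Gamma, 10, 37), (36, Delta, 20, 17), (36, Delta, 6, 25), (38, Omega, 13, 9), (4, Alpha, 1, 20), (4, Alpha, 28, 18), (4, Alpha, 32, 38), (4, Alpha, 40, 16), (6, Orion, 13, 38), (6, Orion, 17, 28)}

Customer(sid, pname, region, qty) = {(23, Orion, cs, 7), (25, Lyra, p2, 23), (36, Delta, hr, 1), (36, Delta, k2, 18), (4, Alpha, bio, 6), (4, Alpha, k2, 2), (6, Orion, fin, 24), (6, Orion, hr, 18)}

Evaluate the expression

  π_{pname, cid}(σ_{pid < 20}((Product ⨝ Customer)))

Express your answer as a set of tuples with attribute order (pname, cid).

{(Alpha, 20), (Delta, 25), (Orion, 28), (Orion, 38)}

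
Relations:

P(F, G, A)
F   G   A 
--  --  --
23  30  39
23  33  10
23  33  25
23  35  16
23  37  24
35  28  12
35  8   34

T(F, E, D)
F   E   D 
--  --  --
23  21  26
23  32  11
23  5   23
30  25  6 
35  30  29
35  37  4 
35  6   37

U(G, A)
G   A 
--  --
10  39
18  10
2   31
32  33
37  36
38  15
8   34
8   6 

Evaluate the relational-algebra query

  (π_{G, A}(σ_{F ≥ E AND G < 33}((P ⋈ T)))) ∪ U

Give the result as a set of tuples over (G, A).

{(10, 39), (18, 10), (2, 31), (28, 12), (30, 39), (32, 33), (37, 36), (38, 15), (8, 34), (8, 6)}

Joining P and T on F yields {(23, 30, 39, 21, 26), (23, 30, 39, 32, 11), (23, 30, 39, 5, 23), (23, 33, 10, 21, 26), (23, 33, 10, 32, 11), (23, 33, 10, 5, 23), (23, 33, 25, 21, 26), (23, 33, 25, 32, 11), (23, 33, 25, 5, 23), (23, 35, 16, 21, 26), (23, 35, 16, 32, 11), (23, 35, 16, 5, 23), (23, 37, 24, 21, 26), (23, 37, 24, 32, 11), (23, 37, 24, 5, 23), (35, 28, 12, 30, 29), (35, 28, 12, 37, 4), (35, 28, 12, 6, 37), (35, 8, 34, 30, 29), (35, 8, 34, 37, 4), (35, 8, 34, 6, 37)}.
Selection F ≥ E AND G < 33: {(23, 30, 39, 21, 26), (23, 30, 39, 5, 23), (35, 28, 12, 30, 29), (35, 28, 12, 6, 37), (35, 8, 34, 30, 29), (35, 8, 34, 6, 37)}
π_{G, A} gives {(28, 12), (30, 39), (8, 34)} (3 duplicate(s) eliminated).
Union: {(28, 12), (30, 39), (8, 34)} with {(10, 39), (18, 10), (2, 31), (32, 33), (37, 36), (38, 15), (8, 34), (8, 6)} → {(10, 39), (18, 10), (2, 31), (28, 12), (30, 39), (32, 33), (37, 36), (38, 15), (8, 34), (8, 6)}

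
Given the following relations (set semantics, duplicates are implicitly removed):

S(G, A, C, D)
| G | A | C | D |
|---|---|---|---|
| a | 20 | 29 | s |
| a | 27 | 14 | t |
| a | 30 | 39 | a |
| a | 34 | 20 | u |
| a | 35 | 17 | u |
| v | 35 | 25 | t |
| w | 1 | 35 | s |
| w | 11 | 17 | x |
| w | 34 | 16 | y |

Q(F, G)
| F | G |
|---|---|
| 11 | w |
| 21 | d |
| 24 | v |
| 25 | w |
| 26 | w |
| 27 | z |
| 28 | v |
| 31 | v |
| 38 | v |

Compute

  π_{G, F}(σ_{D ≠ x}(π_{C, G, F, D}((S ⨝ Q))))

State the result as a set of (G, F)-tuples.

{(v, 24), (v, 28), (v, 31), (v, 38), (w, 11), (w, 25), (w, 26)}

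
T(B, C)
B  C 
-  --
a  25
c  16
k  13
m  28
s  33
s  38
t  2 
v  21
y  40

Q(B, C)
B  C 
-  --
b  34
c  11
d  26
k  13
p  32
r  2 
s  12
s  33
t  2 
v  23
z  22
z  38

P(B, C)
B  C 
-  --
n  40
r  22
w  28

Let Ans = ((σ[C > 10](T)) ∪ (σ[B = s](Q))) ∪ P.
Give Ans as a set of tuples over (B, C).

σ[C > 10]: keep tuples satisfying C > 10 → {(a, 25), (c, 16), (k, 13), (m, 28), (s, 33), (s, 38), (v, 21), (y, 40)}
σ[B = s]: keep tuples satisfying B = s → {(s, 12), (s, 33)}
Taking the union: {(a, 25), (c, 16), (k, 13), (m, 28), (s, 12), (s, 33), (s, 38), (v, 21), (y, 40)}
Taking the union: {(a, 25), (c, 16), (k, 13), (m, 28), (n, 40), (r, 22), (s, 12), (s, 33), (s, 38), (v, 21), (w, 28), (y, 40)}

{(a, 25), (c, 16), (k, 13), (m, 28), (n, 40), (r, 22), (s, 12), (s, 33), (s, 38), (v, 21), (w, 28), (y, 40)}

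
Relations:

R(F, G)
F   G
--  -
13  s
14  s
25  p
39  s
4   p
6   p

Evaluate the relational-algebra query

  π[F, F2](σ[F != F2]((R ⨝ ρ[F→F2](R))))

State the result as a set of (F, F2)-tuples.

{(13, 14), (13, 39), (14, 13), (14, 39), (25, 4), (25, 6), (39, 13), (39, 14), (4, 25), (4, 6), (6, 25), (6, 4)}

ρ[F→F2]: schema becomes (F2, G); tuples unchanged.
R ⋈ ρ[F→F2](R) (natural join on G): {(13, s, 13), (13, s, 14), (13, s, 39), (14, s, 13), (14, s, 14), (14, s, 39), (25, p, 25), (25, p, 4), (25, p, 6), (39, s, 13), (39, s, 14), (39, s, 39), (4, p, 25), (4, p, 4), (4, p, 6), (6, p, 25), (6, p, 4), (6, p, 6)}
σ[F != F2]: keep tuples satisfying F != F2 → {(13, s, 14), (13, s, 39), (14, s, 13), (14, s, 39), (25, p, 4), (25, p, 6), (39, s, 13), (39, s, 14), (4, p, 25), (4, p, 6), (6, p, 25), (6, p, 4)}
Keep only column(s) F, F2: {(13, 14), (13, 39), (14, 13), (14, 39), (25, 4), (25, 6), (39, 13), (39, 14), (4, 25), (4, 6), (6, 25), (6, 4)}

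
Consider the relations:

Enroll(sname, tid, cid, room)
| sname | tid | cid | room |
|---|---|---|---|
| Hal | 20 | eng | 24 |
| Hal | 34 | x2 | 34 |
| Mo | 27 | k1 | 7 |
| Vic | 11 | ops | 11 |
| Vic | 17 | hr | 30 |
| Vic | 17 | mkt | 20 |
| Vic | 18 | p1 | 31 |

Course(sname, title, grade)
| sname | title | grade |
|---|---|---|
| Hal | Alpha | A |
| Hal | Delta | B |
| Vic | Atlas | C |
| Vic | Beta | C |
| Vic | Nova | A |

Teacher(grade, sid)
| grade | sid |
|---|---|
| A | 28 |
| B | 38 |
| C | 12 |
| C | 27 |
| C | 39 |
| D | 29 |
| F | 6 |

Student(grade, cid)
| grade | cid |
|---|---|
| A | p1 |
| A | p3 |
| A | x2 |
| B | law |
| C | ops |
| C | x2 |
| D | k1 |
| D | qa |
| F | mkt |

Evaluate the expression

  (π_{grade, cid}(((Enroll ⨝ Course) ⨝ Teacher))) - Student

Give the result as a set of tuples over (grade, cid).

{(A, eng), (A, hr), (A, mkt), (A, ops), (B, eng), (B, x2), (C, hr), (C, mkt), (C, p1)}

Natural join on sname: {(Hal, 20, eng, 24, Alpha, A), (Hal, 20, eng, 24, Delta, B), (Hal, 34, x2, 34, Alpha, A), (Hal, 34, x2, 34, Delta, B), (Vic, 11, ops, 11, Atlas, C), (Vic, 11, ops, 11, Beta, C), (Vic, 11, ops, 11, Nova, A), (Vic, 17, hr, 30, Atlas, C), (Vic, 17, hr, 30, Beta, C), (Vic, 17, hr, 30, Nova, A), (Vic, 17, mkt, 20, Atlas, C), (Vic, 17, mkt, 20, Beta, C), (Vic, 17, mkt, 20, Nova, A), (Vic, 18, p1, 31, Atlas, C), (Vic, 18, p1, 31, Beta, C), (Vic, 18, p1, 31, Nova, A)}
Natural join on grade: {(Hal, 20, eng, 24, Alpha, A, 28), (Hal, 20, eng, 24, Delta, B, 38), (Hal, 34, x2, 34, Alpha, A, 28), (Hal, 34, x2, 34, Delta, B, 38), (Vic, 11, ops, 11, Atlas, C, 12), (Vic, 11, ops, 11, Atlas, C, 27), (Vic, 11, ops, 11, Atlas, C, 39), (Vic, 11, ops, 11, Beta, C, 12), (Vic, 11, ops, 11, Beta, C, 27), (Vic, 11, ops, 11, Beta, C, 39), (Vic, 11, ops, 11, Nova, A, 28), (Vic, 17, hr, 30, Atlas, C, 12), (Vic, 17, hr, 30, Atlas, C, 27), (Vic, 17, hr, 30, Atlas, C, 39), (Vic, 17, hr, 30, Beta, C, 12), (Vic, 17, hr, 30, Beta, C, 27), (Vic, 17, hr, 30, Beta, C, 39), (Vic, 17, hr, 30, Nova, A, 28), (Vic, 17, mkt, 20, Atlas, C, 12), (Vic, 17, mkt, 20, Atlas, C, 27), (Vic, 17, mkt, 20, Atlas, C, 39), (Vic, 17, mkt, 20, Beta, C, 12), (Vic, 17, mkt, 20, Beta, C, 27), (Vic, 17, mkt, 20, Beta, C, 39), (Vic, 17, mkt, 20, Nova, A, 28), (Vic, 18, p1, 31, Atlas, C, 12), (Vic, 18, p1, 31, Atlas, C, 27), (Vic, 18, p1, 31, Atlas, C, 39), (Vic, 18, p1, 31, Beta, C, 12), (Vic, 18, p1, 31, Beta, C, 27), (Vic, 18, p1, 31, Beta, C, 39), (Vic, 18, p1, 31, Nova, A, 28)}
π[grade, cid]: project onto (grade, cid) (20 duplicate(s) eliminated) → {(A, eng), (A, hr), (A, mkt), (A, ops), (A, p1), (A, x2), (B, eng), (B, x2), (C, hr), (C, mkt), (C, ops), (C, p1)}
Difference: {(A, eng), (A, hr), (A, mkt), (A, ops), (A, p1), (A, x2), (B, eng), (B, x2), (C, hr), (C, mkt), (C, ops), (C, p1)} with {(A, p1), (A, p3), (A, x2), (B, law), (C, ops), (C, x2), (D, k1), (D, qa), (F, mkt)} → {(A, eng), (A, hr), (A, mkt), (A, ops), (B, eng), (B, x2), (C, hr), (C, mkt), (C, p1)}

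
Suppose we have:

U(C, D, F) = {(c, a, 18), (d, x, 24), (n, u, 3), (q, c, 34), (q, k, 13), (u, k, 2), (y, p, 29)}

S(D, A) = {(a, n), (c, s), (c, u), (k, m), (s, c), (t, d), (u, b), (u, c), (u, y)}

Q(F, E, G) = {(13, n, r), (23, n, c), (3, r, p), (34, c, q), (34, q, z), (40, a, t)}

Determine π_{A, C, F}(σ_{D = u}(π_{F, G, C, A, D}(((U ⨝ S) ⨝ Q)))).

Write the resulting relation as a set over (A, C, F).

{(b, n, 3), (c, n, 3), (y, n, 3)}

Natural join on D: {(c, a, 18, n), (n, u, 3, b), (n, u, 3, c), (n, u, 3, y), (q, c, 34, s), (q, c, 34, u), (q, k, 13, m), (u, k, 2, m)}
Natural join on F: {(n, u, 3, b, r, p), (n, u, 3, c, r, p), (n, u, 3, y, r, p), (q, c, 34, s, c, q), (q, c, 34, s, q, z), (q, c, 34, u, c, q), (q, c, 34, u, q, z), (q, k, 13, m, n, r)}
π[F, G, C, A, D]: project onto (F, G, C, A, D) → {(13, r, q, m, k), (3, p, n, b, u), (3, p, n, c, u), (3, p, n, y, u), (34, q, q, s, c), (34, q, q, u, c), (34, z, q, s, c), (34, z, q, u, c)}
Filtering on D = u leaves {(3, p, n, b, u), (3, p, n, c, u), (3, p, n, y, u)}.
π[A, C, F]: project onto (A, C, F) → {(b, n, 3), (c, n, 3), (y, n, 3)}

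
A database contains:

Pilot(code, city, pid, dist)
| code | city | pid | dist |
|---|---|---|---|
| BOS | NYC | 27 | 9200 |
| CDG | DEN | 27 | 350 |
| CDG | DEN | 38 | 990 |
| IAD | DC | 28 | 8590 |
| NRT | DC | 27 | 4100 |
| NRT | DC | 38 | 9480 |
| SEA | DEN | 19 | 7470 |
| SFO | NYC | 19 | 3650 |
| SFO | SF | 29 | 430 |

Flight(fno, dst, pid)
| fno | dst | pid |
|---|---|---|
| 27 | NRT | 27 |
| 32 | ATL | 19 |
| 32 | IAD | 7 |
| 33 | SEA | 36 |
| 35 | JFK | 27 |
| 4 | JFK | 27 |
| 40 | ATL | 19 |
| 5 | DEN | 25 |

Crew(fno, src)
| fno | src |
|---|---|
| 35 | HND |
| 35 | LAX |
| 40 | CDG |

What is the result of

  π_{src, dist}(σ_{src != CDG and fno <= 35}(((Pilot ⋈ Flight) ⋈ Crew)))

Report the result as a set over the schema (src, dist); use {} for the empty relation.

{(HND, 350), (HND, 4100), (HND, 9200), (LAX, 350), (LAX, 4100), (LAX, 9200)}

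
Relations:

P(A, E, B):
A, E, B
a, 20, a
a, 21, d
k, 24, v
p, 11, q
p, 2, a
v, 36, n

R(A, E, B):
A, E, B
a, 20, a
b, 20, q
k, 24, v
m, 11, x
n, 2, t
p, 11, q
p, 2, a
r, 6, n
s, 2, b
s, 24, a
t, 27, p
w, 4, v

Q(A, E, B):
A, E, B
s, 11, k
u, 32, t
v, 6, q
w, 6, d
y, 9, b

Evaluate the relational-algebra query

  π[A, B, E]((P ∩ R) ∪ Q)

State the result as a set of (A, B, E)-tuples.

{(a, a, 20), (k, v, 24), (p, a, 2), (p, q, 11), (s, k, 11), (u, t, 32), (v, q, 6), (w, d, 6), (y, b, 9)}

Intersection: {(a, 20, a), (a, 21, d), (k, 24, v), (p, 11, q), (p, 2, a), (v, 36, n)} with {(a, 20, a), (b, 20, q), (k, 24, v), (m, 11, x), (n, 2, t), (p, 11, q), (p, 2, a), (r, 6, n), (s, 2, b), (s, 24, a), (t, 27, p), (w, 4, v)} → {(a, 20, a), (k, 24, v), (p, 11, q), (p, 2, a)}
Union: {(a, 20, a), (k, 24, v), (p, 11, q), (p, 2, a)} with {(s, 11, k), (u, 32, t), (v, 6, q), (w, 6, d), (y, 9, b)} → {(a, 20, a), (k, 24, v), (p, 11, q), (p, 2, a), (s, 11, k), (u, 32, t), (v, 6, q), (w, 6, d), (y, 9, b)}
π[A, B, E]: project onto (A, B, E) → {(a, a, 20), (k, v, 24), (p, a, 2), (p, q, 11), (s, k, 11), (u, t, 32), (v, q, 6), (w, d, 6), (y, b, 9)}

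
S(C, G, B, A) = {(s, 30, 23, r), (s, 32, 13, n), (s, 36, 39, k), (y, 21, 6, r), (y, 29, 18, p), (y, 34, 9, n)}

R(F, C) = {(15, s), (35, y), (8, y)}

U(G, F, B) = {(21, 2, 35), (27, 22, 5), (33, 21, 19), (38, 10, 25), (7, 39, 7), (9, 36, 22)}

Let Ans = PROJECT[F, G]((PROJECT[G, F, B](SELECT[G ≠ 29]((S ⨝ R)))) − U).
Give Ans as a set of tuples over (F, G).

{(15, 30), (15, 32), (15, 36), (35, 21), (35, 34), (8, 21), (8, 34)}

Natural join on C: {(s, 30, 23, r, 15), (s, 32, 13, n, 15), (s, 36, 39, k, 15), (y, 21, 6, r, 35), (y, 21, 6, r, 8), (y, 29, 18, p, 35), (y, 29, 18, p, 8), (y, 34, 9, n, 35), (y, 34, 9, n, 8)}
σ[G ≠ 29]: keep tuples satisfying G ≠ 29 → {(s, 30, 23, r, 15), (s, 32, 13, n, 15), (s, 36, 39, k, 15), (y, 21, 6, r, 35), (y, 21, 6, r, 8), (y, 34, 9, n, 35), (y, 34, 9, n, 8)}
Projecting to G, F, B: {(21, 35, 6), (21, 8, 6), (30, 15, 23), (32, 15, 13), (34, 35, 9), (34, 8, 9), (36, 15, 39)}
Set difference of the two operands is {(21, 35, 6), (21, 8, 6), (30, 15, 23), (32, 15, 13), (34, 35, 9), (34, 8, 9), (36, 15, 39)}.
Projecting to F, G: {(15, 30), (15, 32), (15, 36), (35, 21), (35, 34), (8, 21), (8, 34)}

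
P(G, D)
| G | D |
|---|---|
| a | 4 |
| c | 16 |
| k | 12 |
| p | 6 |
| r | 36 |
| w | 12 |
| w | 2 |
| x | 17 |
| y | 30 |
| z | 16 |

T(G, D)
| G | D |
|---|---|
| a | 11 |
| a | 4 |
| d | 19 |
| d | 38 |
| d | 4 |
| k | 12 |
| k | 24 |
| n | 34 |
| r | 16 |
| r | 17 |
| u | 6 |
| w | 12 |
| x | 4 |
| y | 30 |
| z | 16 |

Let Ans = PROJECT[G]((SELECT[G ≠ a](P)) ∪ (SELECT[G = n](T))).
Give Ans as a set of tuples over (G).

{c, k, n, p, r, w, x, y, z}

Filtering on G ≠ a leaves {(c, 16), (k, 12), (p, 6), (r, 36), (w, 12), (w, 2), (x, 17), (y, 30), (z, 16)}.
Filtering on G = n leaves {(n, 34)}.
Taking the union: {(c, 16), (k, 12), (n, 34), (p, 6), (r, 36), (w, 12), (w, 2), (x, 17), (y, 30), (z, 16)}
Projecting to G (1 duplicate(s) eliminated): {c, k, n, p, r, w, x, y, z}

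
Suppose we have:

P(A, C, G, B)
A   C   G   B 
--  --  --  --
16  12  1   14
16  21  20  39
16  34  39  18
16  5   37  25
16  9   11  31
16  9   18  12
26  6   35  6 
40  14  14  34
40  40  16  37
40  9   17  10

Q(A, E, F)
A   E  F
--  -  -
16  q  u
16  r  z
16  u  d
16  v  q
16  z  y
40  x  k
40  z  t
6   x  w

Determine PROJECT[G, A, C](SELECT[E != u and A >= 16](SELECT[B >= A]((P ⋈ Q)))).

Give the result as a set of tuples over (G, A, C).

Natural join on A: {(16, 12, 1, 14, q, u), (16, 12, 1, 14, r, z), (16, 12, 1, 14, u, d), (16, 12, 1, 14, v, q), (16, 12, 1, 14, z, y), (16, 21, 20, 39, q, u), (16, 21, 20, 39, r, z), (16, 21, 20, 39, u, d), (16, 21, 20, 39, v, q), (16, 21, 20, 39, z, y), (16, 34, 39, 18, q, u), (16, 34, 39, 18, r, z), (16, 34, 39, 18, u, d), (16, 34, 39, 18, v, q), (16, 34, 39, 18, z, y), (16, 5, 37, 25, q, u), (16, 5, 37, 25, r, z), (16, 5, 37, 25, u, d), (16, 5, 37, 25, v, q), (16, 5, 37, 25, z, y), (16, 9, 11, 31, q, u), (16, 9, 11, 31, r, z), (16, 9, 11, 31, u, d), (16, 9, 11, 31, v, q), (16, 9, 11, 31, z, y), (16, 9, 18, 12, q, u), (16, 9, 18, 12, r, z), (16, 9, 18, 12, u, d), (16, 9, 18, 12, v, q), (16, 9, 18, 12, z, y), (40, 14, 14, 34, x, k), (40, 14, 14, 34, z, t), (40, 40, 16, 37, x, k), (40, 40, 16, 37, z, t), (40, 9, 17, 10, x, k), (40, 9, 17, 10, z, t)}
Selection B >= A: {(16, 21, 20, 39, q, u), (16, 21, 20, 39, r, z), (16, 21, 20, 39, u, d), (16, 21, 20, 39, v, q), (16, 21, 20, 39, z, y), (16, 34, 39, 18, q, u), (16, 34, 39, 18, r, z), (16, 34, 39, 18, u, d), (16, 34, 39, 18, v, q), (16, 34, 39, 18, z, y), (16, 5, 37, 25, q, u), (16, 5, 37, 25, r, z), (16, 5, 37, 25, u, d), (16, 5, 37, 25, v, q), (16, 5, 37, 25, z, y), (16, 9, 11, 31, q, u), (16, 9, 11, 31, r, z), (16, 9, 11, 31, u, d), (16, 9, 11, 31, v, q), (16, 9, 11, 31, z, y)}
Selection E != u and A >= 16: {(16, 21, 20, 39, q, u), (16, 21, 20, 39, r, z), (16, 21, 20, 39, v, q), (16, 21, 20, 39, z, y), (16, 34, 39, 18, q, u), (16, 34, 39, 18, r, z), (16, 34, 39, 18, v, q), (16, 34, 39, 18, z, y), (16, 5, 37, 25, q, u), (16, 5, 37, 25, r, z), (16, 5, 37, 25, v, q), (16, 5, 37, 25, z, y), (16, 9, 11, 31, q, u), (16, 9, 11, 31, r, z), (16, 9, 11, 31, v, q), (16, 9, 11, 31, z, y)}
Keep only column(s) G, A, C (12 duplicate(s) eliminated): {(11, 16, 9), (20, 16, 21), (37, 16, 5), (39, 16, 34)}

{(11, 16, 9), (20, 16, 21), (37, 16, 5), (39, 16, 34)}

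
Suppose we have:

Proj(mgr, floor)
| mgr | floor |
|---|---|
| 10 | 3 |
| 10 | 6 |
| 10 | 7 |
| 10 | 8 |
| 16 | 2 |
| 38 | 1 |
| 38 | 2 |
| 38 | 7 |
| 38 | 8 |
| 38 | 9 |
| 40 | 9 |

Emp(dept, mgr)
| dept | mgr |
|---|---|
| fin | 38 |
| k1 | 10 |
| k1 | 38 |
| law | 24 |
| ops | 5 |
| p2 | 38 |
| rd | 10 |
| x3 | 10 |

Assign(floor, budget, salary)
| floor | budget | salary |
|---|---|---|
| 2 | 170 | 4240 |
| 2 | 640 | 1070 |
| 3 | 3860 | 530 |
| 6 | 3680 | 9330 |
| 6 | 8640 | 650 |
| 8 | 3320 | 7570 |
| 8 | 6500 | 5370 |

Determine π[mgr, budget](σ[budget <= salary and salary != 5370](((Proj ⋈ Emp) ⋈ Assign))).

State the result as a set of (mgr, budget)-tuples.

Natural join on mgr: {(10, 3, k1), (10, 3, rd), (10, 3, x3), (10, 6, k1), (10, 6, rd), (10, 6, x3), (10, 7, k1), (10, 7, rd), (10, 7, x3), (10, 8, k1), (10, 8, rd), (10, 8, x3), (38, 1, fin), (38, 1, k1), (38, 1, p2), (38, 2, fin), (38, 2, k1), (38, 2, p2), (38, 7, fin), (38, 7, k1), (38, 7, p2), (38, 8, fin), (38, 8, k1), (38, 8, p2), (38, 9, fin), (38, 9, k1), (38, 9, p2)}
Natural join on floor: {(10, 3, k1, 3860, 530), (10, 3, rd, 3860, 530), (10, 3, x3, 3860, 530), (10, 6, k1, 3680, 9330), (10, 6, k1, 8640, 650), (10, 6, rd, 3680, 9330), (10, 6, rd, 8640, 650), (10, 6, x3, 3680, 9330), (10, 6, x3, 8640, 650), (10, 8, k1, 3320, 7570), (10, 8, k1, 6500, 5370), (10, 8, rd, 3320, 7570), (10, 8, rd, 6500, 5370), (10, 8, x3, 3320, 7570), (10, 8, x3, 6500, 5370), (38, 2, fin, 170, 4240), (38, 2, fin, 640, 1070), (38, 2, k1, 170, 4240), (38, 2, k1, 640, 1070), (38, 2, p2, 170, 4240), (38, 2, p2, 640, 1070), (38, 8, fin, 3320, 7570), (38, 8, fin, 6500, 5370), (38, 8, k1, 3320, 7570), (38, 8, k1, 6500, 5370), (38, 8, p2, 3320, 7570), (38, 8, p2, 6500, 5370)}
Apply σ_{budget <= salary and salary != 5370}; surviving tuples: {(10, 6, k1, 3680, 9330), (10, 6, rd, 3680, 9330), (10, 6, x3, 3680, 9330), (10, 8, k1, 3320, 7570), (10, 8, rd, 3320, 7570), (10, 8, x3, 3320, 7570), (38, 2, fin, 170, 4240), (38, 2, fin, 640, 1070), (38, 2, k1, 170, 4240), (38, 2, k1, 640, 1070), (38, 2, p2, 170, 4240), (38, 2, p2, 640, 1070), (38, 8, fin, 3320, 7570), (38, 8, k1, 3320, 7570), (38, 8, p2, 3320, 7570)}
π_{mgr, budget} gives {(10, 3320), (10, 3680), (38, 170), (38, 3320), (38, 640)} (10 duplicate(s) eliminated).

{(10, 3320), (10, 3680), (38, 170), (38, 3320), (38, 640)}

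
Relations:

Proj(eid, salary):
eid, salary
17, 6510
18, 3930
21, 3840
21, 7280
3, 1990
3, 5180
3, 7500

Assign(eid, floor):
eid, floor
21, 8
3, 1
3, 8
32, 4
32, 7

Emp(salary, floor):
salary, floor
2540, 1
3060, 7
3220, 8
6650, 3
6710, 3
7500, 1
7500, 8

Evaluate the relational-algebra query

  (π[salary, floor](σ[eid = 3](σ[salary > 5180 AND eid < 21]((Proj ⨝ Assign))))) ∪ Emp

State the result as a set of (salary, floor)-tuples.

{(2540, 1), (3060, 7), (3220, 8), (6650, 3), (6710, 3), (7500, 1), (7500, 8)}

Proj ⋈ Assign (natural join on eid): {(21, 3840, 8), (21, 7280, 8), (3, 1990, 1), (3, 1990, 8), (3, 5180, 1), (3, 5180, 8), (3, 7500, 1), (3, 7500, 8)}
Selection salary > 5180 AND eid < 21: {(3, 7500, 1), (3, 7500, 8)}
Selection eid = 3: {(3, 7500, 1), (3, 7500, 8)}
π[salary, floor]: project onto (salary, floor) → {(7500, 1), (7500, 8)}
Union: {(7500, 1), (7500, 8)} with {(2540, 1), (3060, 7), (3220, 8), (6650, 3), (6710, 3), (7500, 1), (7500, 8)} → {(2540, 1), (3060, 7), (3220, 8), (6650, 3), (6710, 3), (7500, 1), (7500, 8)}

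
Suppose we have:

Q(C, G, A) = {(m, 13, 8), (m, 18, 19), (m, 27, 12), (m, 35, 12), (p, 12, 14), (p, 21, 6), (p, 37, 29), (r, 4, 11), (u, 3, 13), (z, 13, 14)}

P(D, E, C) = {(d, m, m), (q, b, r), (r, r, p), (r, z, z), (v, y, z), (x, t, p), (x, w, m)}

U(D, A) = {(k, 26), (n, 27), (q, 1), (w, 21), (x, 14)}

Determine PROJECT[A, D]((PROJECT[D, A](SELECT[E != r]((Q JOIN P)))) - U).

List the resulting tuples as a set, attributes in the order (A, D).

{(11, q), (12, d), (12, x), (14, r), (14, v), (19, d), (19, x), (29, x), (6, x), (8, d), (8, x)}

Natural join on C: {(m, 13, 8, d, m), (m, 13, 8, x, w), (m, 18, 19, d, m), (m, 18, 19, x, w), (m, 27, 12, d, m), (m, 27, 12, x, w), (m, 35, 12, d, m), (m, 35, 12, x, w), (p, 12, 14, r, r), (p, 12, 14, x, t), (p, 21, 6, r, r), (p, 21, 6, x, t), (p, 37, 29, r, r), (p, 37, 29, x, t), (r, 4, 11, q, b), (z, 13, 14, r, z), (z, 13, 14, v, y)}
Selection E != r: {(m, 13, 8, d, m), (m, 13, 8, x, w), (m, 18, 19, d, m), (m, 18, 19, x, w), (m, 27, 12, d, m), (m, 27, 12, x, w), (m, 35, 12, d, m), (m, 35, 12, x, w), (p, 12, 14, x, t), (p, 21, 6, x, t), (p, 37, 29, x, t), (r, 4, 11, q, b), (z, 13, 14, r, z), (z, 13, 14, v, y)}
Projecting to D, A (2 duplicate(s) eliminated): {(d, 12), (d, 19), (d, 8), (q, 11), (r, 14), (v, 14), (x, 12), (x, 14), (x, 19), (x, 29), (x, 6), (x, 8)}
Set difference of the two operands is {(d, 12), (d, 19), (d, 8), (q, 11), (r, 14), (v, 14), (x, 12), (x, 19), (x, 29), (x, 6), (x, 8)}.
Projecting to A, D: {(11, q), (12, d), (12, x), (14, r), (14, v), (19, d), (19, x), (29, x), (6, x), (8, d), (8, x)}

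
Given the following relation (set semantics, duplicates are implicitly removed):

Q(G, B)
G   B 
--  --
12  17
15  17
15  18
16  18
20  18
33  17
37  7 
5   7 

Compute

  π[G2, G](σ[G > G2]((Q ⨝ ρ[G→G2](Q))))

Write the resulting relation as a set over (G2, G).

{(12, 15), (12, 33), (15, 16), (15, 20), (15, 33), (16, 20), (5, 37)}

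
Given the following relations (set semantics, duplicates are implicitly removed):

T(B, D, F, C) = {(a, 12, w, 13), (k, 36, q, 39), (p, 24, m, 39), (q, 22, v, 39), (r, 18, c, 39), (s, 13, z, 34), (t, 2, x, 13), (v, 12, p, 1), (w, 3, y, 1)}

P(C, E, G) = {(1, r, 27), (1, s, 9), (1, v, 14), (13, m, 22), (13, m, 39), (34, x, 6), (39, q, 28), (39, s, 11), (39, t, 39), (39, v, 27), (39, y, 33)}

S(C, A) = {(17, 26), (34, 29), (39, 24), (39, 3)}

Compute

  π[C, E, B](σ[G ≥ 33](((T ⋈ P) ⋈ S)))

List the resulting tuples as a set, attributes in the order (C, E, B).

Joining T and P on C yields {(a, 12, w, 13, m, 22), (a, 12, w, 13, m, 39), (k, 36, q, 39, q, 28), (k, 36, q, 39, s, 11), (k, 36, q, 39, t, 39), (k, 36, q, 39, v, 27), (k, 36, q, 39, y, 33), (p, 24, m, 39, q, 28), (p, 24, m, 39, s, 11), (p, 24, m, 39, t, 39), (p, 24, m, 39, v, 27), (p, 24, m, 39, y, 33), (q, 22, v, 39, q, 28), (q, 22, v, 39, s, 11), (q, 22, v, 39, t, 39), (q, 22, v, 39, v, 27), (q, 22, v, 39, y, 33), (r, 18, c, 39, q, 28), (r, 18, c, 39, s, 11), (r, 18, c, 39, t, 39), (r, 18, c, 39, v, 27), (r, 18, c, 39, y, 33), (s, 13, z, 34, x, 6), (t, 2, x, 13, m, 22), (t, 2, x, 13, m, 39), (v, 12, p, 1, r, 27), (v, 12, p, 1, s, 9), (v, 12, p, 1, v, 14), (w, 3, y, 1, r, 27), (w, 3, y, 1, s, 9), (w, 3, y, 1, v, 14)}.
Joining (T ⋈ P) and S on C yields {(k, 36, q, 39, q, 28, 24), (k, 36, q, 39, q, 28, 3), (k, 36, q, 39, s, 11, 24), (k, 36, q, 39, s, 11, 3), (k, 36, q, 39, t, 39, 24), (k, 36, q, 39, t, 39, 3), (k, 36, q, 39, v, 27, 24), (k, 36, q, 39, v, 27, 3), (k, 36, q, 39, y, 33, 24), (k, 36, q, 39, y, 33, 3), (p, 24, m, 39, q, 28, 24), (p, 24, m, 39, q, 28, 3), (p, 24, m, 39, s, 11, 24), (p, 24, m, 39, s, 11, 3), (p, 24, m, 39, t, 39, 24), (p, 24, m, 39, t, 39, 3), (p, 24, m, 39, v, 27, 24), (p, 24, m, 39, v, 27, 3), (p, 24, m, 39, y, 33, 24), (p, 24, m, 39, y, 33, 3), (q, 22, v, 39, q, 28, 24), (q, 22, v, 39, q, 28, 3), (q, 22, v, 39, s, 11, 24), (q, 22, v, 39, s, 11, 3), (q, 22, v, 39, t, 39, 24), (q, 22, v, 39, t, 39, 3), (q, 22, v, 39, v, 27, 24), (q, 22, v, 39, v, 27, 3), (q, 22, v, 39, y, 33, 24), (q, 22, v, 39, y, 33, 3), (r, 18, c, 39, q, 28, 24), (r, 18, c, 39, q, 28, 3), (r, 18, c, 39, s, 11, 24), (r, 18, c, 39, s, 11, 3), (r, 18, c, 39, t, 39, 24), (r, 18, c, 39, t, 39, 3), (r, 18, c, 39, v, 27, 24), (r, 18, c, 39, v, 27, 3), (r, 18, c, 39, y, 33, 24), (r, 18, c, 39, y, 33, 3), (s, 13, z, 34, x, 6, 29)}.
Apply σ_{G ≥ 33}; surviving tuples: {(k, 36, q, 39, t, 39, 24), (k, 36, q, 39, t, 39, 3), (k, 36, q, 39, y, 33, 24), (k, 36, q, 39, y, 33, 3), (p, 24, m, 39, t, 39, 24), (p, 24, m, 39, t, 39, 3), (p, 24, m, 39, y, 33, 24), (p, 24, m, 39, y, 33, 3), (q, 22, v, 39, t, 39, 24), (q, 22, v, 39, t, 39, 3), (q, 22, v, 39, y, 33, 24), (q, 22, v, 39, y, 33, 3), (r, 18, c, 39, t, 39, 24), (r, 18, c, 39, t, 39, 3), (r, 18, c, 39, y, 33, 24), (r, 18, c, 39, y, 33, 3)}
Projecting to C, E, B (8 duplicate(s) eliminated): {(39, t, k), (39, t, p), (39, t, q), (39, t, r), (39, y, k), (39, y, p), (39, y, q), (39, y, r)}

{(39, t, k), (39, t, p), (39, t, q), (39, t, r), (39, y, k), (39, y, p), (39, y, q), (39, y, r)}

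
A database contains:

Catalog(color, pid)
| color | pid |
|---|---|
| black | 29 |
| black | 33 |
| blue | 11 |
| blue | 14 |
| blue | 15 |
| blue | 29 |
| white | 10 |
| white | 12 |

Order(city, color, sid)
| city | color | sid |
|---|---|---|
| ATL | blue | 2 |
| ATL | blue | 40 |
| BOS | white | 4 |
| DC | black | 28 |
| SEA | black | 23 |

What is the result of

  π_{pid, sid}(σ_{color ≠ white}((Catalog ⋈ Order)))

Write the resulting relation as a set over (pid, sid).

Catalog ⋈ Order (natural join on color): {(black, 29, DC, 28), (black, 29, SEA, 23), (black, 33, DC, 28), (black, 33, SEA, 23), (blue, 11, ATL, 2), (blue, 11, ATL, 40), (blue, 14, ATL, 2), (blue, 14, ATL, 40), (blue, 15, ATL, 2), (blue, 15, ATL, 40), (blue, 29, ATL, 2), (blue, 29, ATL, 40), (white, 10, BOS, 4), (white, 12, BOS, 4)}
σ[color ≠ white]: keep tuples satisfying color ≠ white → {(black, 29, DC, 28), (black, 29, SEA, 23), (black, 33, DC, 28), (black, 33, SEA, 23), (blue, 11, ATL, 2), (blue, 11, ATL, 40), (blue, 14, ATL, 2), (blue, 14, ATL, 40), (blue, 15, ATL, 2), (blue, 15, ATL, 40), (blue, 29, ATL, 2), (blue, 29, ATL, 40)}
Projecting to pid, sid: {(11, 2), (11, 40), (14, 2), (14, 40), (15, 2), (15, 40), (29, 2), (29, 23), (29, 28), (29, 40), (33, 23), (33, 28)}

{(11, 2), (11, 40), (14, 2), (14, 40), (15, 2), (15, 40), (29, 2), (29, 23), (29, 28), (29, 40), (33, 23), (33, 28)}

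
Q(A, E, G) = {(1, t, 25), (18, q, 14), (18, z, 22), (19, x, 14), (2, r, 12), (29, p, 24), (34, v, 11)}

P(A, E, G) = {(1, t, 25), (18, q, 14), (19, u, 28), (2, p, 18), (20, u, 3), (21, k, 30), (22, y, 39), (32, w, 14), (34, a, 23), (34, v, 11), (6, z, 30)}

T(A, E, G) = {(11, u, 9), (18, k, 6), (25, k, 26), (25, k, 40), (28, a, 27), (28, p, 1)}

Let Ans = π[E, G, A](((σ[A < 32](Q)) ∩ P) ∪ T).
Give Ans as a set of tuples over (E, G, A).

Apply σ_{A < 32}; surviving tuples: {(1, t, 25), (18, q, 14), (18, z, 22), (19, x, 14), (2, r, 12), (29, p, 24)}
Set intersection of the two operands is {(1, t, 25), (18, q, 14)}.
Set union of the two operands is {(1, t, 25), (11, u, 9), (18, k, 6), (18, q, 14), (25, k, 26), (25, k, 40), (28, a, 27), (28, p, 1)}.
π[E, G, A]: project onto (E, G, A) → {(a, 27, 28), (k, 26, 25), (k, 40, 25), (k, 6, 18), (p, 1, 28), (q, 14, 18), (t, 25, 1), (u, 9, 11)}

{(a, 27, 28), (k, 26, 25), (k, 40, 25), (k, 6, 18), (p, 1, 28), (q, 14, 18), (t, 25, 1), (u, 9, 11)}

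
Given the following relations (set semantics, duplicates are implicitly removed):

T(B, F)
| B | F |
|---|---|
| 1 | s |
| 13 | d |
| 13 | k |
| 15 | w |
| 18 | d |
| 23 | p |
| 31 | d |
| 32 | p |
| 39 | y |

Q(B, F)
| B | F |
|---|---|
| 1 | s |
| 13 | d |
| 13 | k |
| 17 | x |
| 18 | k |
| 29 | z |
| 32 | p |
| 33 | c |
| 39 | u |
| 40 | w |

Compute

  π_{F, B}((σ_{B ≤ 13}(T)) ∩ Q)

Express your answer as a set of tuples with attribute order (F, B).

{(d, 13), (k, 13), (s, 1)}

Apply σ_{B ≤ 13}; surviving tuples: {(1, s), (13, d), (13, k)}
Set intersection of the two operands is {(1, s), (13, d), (13, k)}.
Keep only column(s) F, B: {(d, 13), (k, 13), (s, 1)}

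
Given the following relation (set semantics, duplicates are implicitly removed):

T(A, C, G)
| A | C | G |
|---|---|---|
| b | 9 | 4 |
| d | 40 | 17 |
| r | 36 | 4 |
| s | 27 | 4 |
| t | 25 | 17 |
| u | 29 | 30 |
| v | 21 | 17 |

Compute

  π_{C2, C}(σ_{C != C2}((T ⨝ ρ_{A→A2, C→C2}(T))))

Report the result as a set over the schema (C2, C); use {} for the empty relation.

ρ[A→A2, C→C2]: schema becomes (A2, C2, G); tuples unchanged.
T ⋈ ρ_{A→A2, C→C2}(T) (natural join on G): {(b, 9, 4, b, 9), (b, 9, 4, r, 36), (b, 9, 4, s, 27), (d, 40, 17, d, 40), (d, 40, 17, t, 25), (d, 40, 17, v, 21), (r, 36, 4, b, 9), (r, 36, 4, r, 36), (r, 36, 4, s, 27), (s, 27, 4, b, 9), (s, 27, 4, r, 36), (s, 27, 4, s, 27), (t, 25, 17, d, 40), (t, 25, 17, t, 25), (t, 25, 17, v, 21), (u, 29, 30, u, 29), (v, 21, 17, d, 40), (v, 21, 17, t, 25), (v, 21, 17, v, 21)}
Selection C != C2: {(b, 9, 4, r, 36), (b, 9, 4, s, 27), (d, 40, 17, t, 25), (d, 40, 17, v, 21), (r, 36, 4, b, 9), (r, 36, 4, s, 27), (s, 27, 4, b, 9), (s, 27, 4, r, 36), (t, 25, 17, d, 40), (t, 25, 17, v, 21), (v, 21, 17, d, 40), (v, 21, 17, t, 25)}
π[C2, C]: project onto (C2, C) → {(21, 25), (21, 40), (25, 21), (25, 40), (27, 36), (27, 9), (36, 27), (36, 9), (40, 21), (40, 25), (9, 27), (9, 36)}

{(21, 25), (21, 40), (25, 21), (25, 40), (27, 36), (27, 9), (36, 27), (36, 9), (40, 21), (40, 25), (9, 27), (9, 36)}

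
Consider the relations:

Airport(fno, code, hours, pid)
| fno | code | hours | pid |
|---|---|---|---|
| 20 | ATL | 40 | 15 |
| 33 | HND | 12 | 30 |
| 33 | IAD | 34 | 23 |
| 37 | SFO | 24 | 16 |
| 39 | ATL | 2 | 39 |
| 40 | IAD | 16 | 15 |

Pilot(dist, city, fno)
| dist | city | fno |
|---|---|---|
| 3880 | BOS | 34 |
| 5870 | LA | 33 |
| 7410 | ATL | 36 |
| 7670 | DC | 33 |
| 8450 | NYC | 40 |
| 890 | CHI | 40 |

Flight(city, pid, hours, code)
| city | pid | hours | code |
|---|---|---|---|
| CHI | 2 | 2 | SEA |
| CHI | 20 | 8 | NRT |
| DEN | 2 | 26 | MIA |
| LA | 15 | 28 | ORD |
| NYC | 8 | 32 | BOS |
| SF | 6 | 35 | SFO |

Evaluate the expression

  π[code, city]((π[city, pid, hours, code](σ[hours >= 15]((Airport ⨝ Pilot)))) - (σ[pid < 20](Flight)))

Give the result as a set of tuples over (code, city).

{(IAD, CHI), (IAD, DC), (IAD, LA), (IAD, NYC)}

Joining Airport and Pilot on fno yields {(33, HND, 12, 30, 5870, LA), (33, HND, 12, 30, 7670, DC), (33, IAD, 34, 23, 5870, LA), (33, IAD, 34, 23, 7670, DC), (40, IAD, 16, 15, 8450, NYC), (40, IAD, 16, 15, 890, CHI)}.
Selection hours >= 15: {(33, IAD, 34, 23, 5870, LA), (33, IAD, 34, 23, 7670, DC), (40, IAD, 16, 15, 8450, NYC), (40, IAD, 16, 15, 890, CHI)}
Keep only column(s) city, pid, hours, code: {(CHI, 15, 16, IAD), (DC, 23, 34, IAD), (LA, 23, 34, IAD), (NYC, 15, 16, IAD)}
Selection pid < 20: {(CHI, 2, 2, SEA), (DEN, 2, 26, MIA), (LA, 15, 28, ORD), (NYC, 8, 32, BOS), (SF, 6, 35, SFO)}
Set difference of the two operands is {(CHI, 15, 16, IAD), (DC, 23, 34, IAD), (LA, 23, 34, IAD), (NYC, 15, 16, IAD)}.
Keep only column(s) code, city: {(IAD, CHI), (IAD, DC), (IAD, LA), (IAD, NYC)}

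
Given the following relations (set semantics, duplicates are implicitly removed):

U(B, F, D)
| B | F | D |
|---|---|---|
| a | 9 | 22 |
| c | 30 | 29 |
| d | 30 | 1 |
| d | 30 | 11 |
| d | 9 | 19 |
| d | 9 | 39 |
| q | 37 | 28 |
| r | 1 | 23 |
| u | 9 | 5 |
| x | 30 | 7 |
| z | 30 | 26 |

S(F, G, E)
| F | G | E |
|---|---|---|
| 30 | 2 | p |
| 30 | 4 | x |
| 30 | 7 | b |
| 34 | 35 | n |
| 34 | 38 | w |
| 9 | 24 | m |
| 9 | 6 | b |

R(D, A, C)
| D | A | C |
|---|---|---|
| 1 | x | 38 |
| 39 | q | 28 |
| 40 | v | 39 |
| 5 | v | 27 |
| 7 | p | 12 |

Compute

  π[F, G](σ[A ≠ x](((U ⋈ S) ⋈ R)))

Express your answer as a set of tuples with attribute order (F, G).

{(30, 2), (30, 4), (30, 7), (9, 24), (9, 6)}

Joining U and S on F yields {(a, 9, 22, 24, m), (a, 9, 22, 6, b), (c, 30, 29, 2, p), (c, 30, 29, 4, x), (c, 30, 29, 7, b), (d, 30, 1, 2, p), (d, 30, 1, 4, x), (d, 30, 1, 7, b), (d, 30, 11, 2, p), (d, 30, 11, 4, x), (d, 30, 11, 7, b), (d, 9, 19, 24, m), (d, 9, 19, 6, b), (d, 9, 39, 24, m), (d, 9, 39, 6, b), (u, 9, 5, 24, m), (u, 9, 5, 6, b), (x, 30, 7, 2, p), (x, 30, 7, 4, x), (x, 30, 7, 7, b), (z, 30, 26, 2, p), (z, 30, 26, 4, x), (z, 30, 26, 7, b)}.
Joining (U ⋈ S) and R on D yields {(d, 30, 1, 2, p, x, 38), (d, 30, 1, 4, x, x, 38), (d, 30, 1, 7, b, x, 38), (d, 9, 39, 24, m, q, 28), (d, 9, 39, 6, b, q, 28), (u, 9, 5, 24, m, v, 27), (u, 9, 5, 6, b, v, 27), (x, 30, 7, 2, p, p, 12), (x, 30, 7, 4, x, p, 12), (x, 30, 7, 7, b, p, 12)}.
Selection A ≠ x: {(d, 9, 39, 24, m, q, 28), (d, 9, 39, 6, b, q, 28), (u, 9, 5, 24, m, v, 27), (u, 9, 5, 6, b, v, 27), (x, 30, 7, 2, p, p, 12), (x, 30, 7, 4, x, p, 12), (x, 30, 7, 7, b, p, 12)}
Projecting to F, G (2 duplicate(s) eliminated): {(30, 2), (30, 4), (30, 7), (9, 24), (9, 6)}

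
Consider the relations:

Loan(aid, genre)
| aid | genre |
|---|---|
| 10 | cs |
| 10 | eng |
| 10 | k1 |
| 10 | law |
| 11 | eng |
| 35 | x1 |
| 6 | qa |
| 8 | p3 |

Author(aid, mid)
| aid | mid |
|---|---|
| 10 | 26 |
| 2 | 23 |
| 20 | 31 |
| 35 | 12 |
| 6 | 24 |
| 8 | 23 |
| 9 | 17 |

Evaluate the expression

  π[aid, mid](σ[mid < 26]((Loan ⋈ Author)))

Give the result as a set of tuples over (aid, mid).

{(35, 12), (6, 24), (8, 23)}

Loan ⋈ Author (natural join on aid): {(10, cs, 26), (10, eng, 26), (10, k1, 26), (10, law, 26), (35, x1, 12), (6, qa, 24), (8, p3, 23)}
Selection mid < 26: {(35, x1, 12), (6, qa, 24), (8, p3, 23)}
Keep only column(s) aid, mid: {(35, 12), (6, 24), (8, 23)}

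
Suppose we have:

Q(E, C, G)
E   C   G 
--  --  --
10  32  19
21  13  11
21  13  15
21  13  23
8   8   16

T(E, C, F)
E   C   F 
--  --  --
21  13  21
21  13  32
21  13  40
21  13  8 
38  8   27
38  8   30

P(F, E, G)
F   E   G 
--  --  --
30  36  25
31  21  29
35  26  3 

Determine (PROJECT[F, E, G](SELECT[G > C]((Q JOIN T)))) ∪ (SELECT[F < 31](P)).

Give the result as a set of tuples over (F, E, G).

{(21, 21, 15), (21, 21, 23), (30, 36, 25), (32, 21, 15), (32, 21, 23), (40, 21, 15), (40, 21, 23), (8, 21, 15), (8, 21, 23)}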